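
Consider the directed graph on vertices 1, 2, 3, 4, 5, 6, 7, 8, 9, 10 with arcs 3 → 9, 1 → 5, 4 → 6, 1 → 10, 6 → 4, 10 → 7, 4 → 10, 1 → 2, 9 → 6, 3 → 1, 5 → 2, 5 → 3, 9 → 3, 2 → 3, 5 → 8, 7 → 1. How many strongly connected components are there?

2

{1, 2, 3, 4, 5, 6, 7, 9, 10} are all mutually reachable — one SCC of size 9.
{8} is an SCC by itself.
That gives 2 strongly connected components.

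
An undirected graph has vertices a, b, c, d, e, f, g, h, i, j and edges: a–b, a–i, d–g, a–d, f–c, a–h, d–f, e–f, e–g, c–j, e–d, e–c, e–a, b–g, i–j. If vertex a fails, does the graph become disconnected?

Deleting a raises the number of components from 1 to 2, so a is a cut vertex.

Yes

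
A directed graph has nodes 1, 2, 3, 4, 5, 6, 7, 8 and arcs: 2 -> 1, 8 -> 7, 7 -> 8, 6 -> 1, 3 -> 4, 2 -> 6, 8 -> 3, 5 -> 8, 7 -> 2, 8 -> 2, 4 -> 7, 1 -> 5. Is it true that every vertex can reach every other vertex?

Yes

From 1 we can reach every vertex (1, 2, 3, 4, 5, 6, 7, 8), and every vertex can reach 1 (1, 2, 3, 4, 5, 6, 7, 8). So the whole graph is one strongly connected component.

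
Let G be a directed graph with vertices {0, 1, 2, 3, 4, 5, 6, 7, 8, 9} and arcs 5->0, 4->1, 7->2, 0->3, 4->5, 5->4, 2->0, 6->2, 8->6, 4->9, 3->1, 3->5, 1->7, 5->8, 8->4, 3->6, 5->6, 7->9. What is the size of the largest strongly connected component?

{0, 1, 2, 3, 4, 5, 6, 7, 8} are all mutually reachable — one SCC of size 9.
{9} is an SCC by itself.
The largest has 9 vertices.

9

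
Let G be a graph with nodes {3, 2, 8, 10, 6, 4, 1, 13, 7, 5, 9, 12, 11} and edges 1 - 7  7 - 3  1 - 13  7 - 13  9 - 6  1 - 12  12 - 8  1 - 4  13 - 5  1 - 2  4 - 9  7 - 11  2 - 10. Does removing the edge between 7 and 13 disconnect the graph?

After removing 7 - 13, the path 7-1-13 still connects them, so the edge is not a bridge.

No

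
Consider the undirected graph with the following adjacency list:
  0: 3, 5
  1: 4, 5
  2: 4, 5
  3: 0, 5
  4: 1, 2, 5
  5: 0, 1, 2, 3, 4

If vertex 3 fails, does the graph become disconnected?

Deleting 3 leaves 1 component (was 1) (its neighbors 0, 5 remain connected to each other), so 3 is not a cut vertex.

No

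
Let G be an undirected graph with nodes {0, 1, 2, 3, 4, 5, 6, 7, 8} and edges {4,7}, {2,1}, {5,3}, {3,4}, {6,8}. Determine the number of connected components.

0 is isolated — a component by itself.
Starting from 1 we can reach 1, 2. That is one component of size 2.
Starting from 6 we can reach 6, 8. That is one component of size 2.
Starting from 3 we can reach 3, 4, 5, 7. That is one component of size 4.
Total: 4 components.

4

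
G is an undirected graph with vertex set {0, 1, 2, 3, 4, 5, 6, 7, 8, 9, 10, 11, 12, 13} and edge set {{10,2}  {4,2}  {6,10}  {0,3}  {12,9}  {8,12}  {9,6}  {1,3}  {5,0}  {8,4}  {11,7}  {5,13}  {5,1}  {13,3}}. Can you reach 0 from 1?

Yes

From 1 we can reach 0, 1, 3, 5, 13, which includes 0.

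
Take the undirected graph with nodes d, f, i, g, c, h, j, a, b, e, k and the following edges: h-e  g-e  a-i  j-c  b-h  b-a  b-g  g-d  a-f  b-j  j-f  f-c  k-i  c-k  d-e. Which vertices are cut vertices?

Removing b increases the component count from 1 to 2, so b is a cut vertex.
By contrast removing j leaves 1 component; it is not a cut vertex. No other vertex is a cut vertex either.

b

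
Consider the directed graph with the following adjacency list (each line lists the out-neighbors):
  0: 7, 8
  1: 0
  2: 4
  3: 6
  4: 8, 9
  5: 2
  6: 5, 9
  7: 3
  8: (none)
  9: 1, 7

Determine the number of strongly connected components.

2

{0, 1, 2, 3, 4, 5, 6, 7, 9} are all mutually reachable — one SCC of size 9.
{8} is an SCC by itself.
That gives 2 strongly connected components.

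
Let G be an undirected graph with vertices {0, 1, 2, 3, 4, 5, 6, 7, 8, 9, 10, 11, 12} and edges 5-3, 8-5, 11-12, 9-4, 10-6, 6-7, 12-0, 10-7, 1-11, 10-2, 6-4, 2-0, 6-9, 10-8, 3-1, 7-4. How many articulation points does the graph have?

1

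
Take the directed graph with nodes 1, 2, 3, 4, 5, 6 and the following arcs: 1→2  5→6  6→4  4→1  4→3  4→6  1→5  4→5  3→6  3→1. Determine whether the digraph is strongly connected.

There is no directed path from 2 to 1, so the graph is not strongly connected.

No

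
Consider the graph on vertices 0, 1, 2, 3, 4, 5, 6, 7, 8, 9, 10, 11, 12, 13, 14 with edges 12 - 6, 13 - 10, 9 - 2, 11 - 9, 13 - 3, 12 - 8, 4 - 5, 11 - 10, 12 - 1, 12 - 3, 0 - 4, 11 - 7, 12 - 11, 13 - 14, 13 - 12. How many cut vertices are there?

Removing 4 increases the component count from 2 to 3, so 4 is a cut vertex.
Removing 9 increases the component count from 2 to 3, so 9 is a cut vertex.
Removing 11 increases the component count from 2 to 4, so 11 is a cut vertex.
Likewise 12, 13 are cut vertices.
By contrast removing 3 leaves 2 components; it is not a cut vertex. No other vertex is a cut vertex either.

5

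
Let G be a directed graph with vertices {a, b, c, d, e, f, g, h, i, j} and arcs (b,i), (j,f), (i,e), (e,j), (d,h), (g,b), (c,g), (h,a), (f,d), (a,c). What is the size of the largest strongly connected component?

10

{a, b, c, d, e, f, g, h, i, j} are all mutually reachable — one SCC of size 10.
The largest has 10 vertices.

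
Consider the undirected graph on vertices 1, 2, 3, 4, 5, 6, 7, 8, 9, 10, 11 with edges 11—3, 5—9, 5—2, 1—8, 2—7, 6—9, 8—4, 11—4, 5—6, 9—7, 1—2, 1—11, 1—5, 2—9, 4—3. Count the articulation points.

1

Removing 1 increases the component count from 2 to 3, so 1 is a cut vertex.
By contrast removing 7 leaves 2 components; it is not a cut vertex. No other vertex is a cut vertex either.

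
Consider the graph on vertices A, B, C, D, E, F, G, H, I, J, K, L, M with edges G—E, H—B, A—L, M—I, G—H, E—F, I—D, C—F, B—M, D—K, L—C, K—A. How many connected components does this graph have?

2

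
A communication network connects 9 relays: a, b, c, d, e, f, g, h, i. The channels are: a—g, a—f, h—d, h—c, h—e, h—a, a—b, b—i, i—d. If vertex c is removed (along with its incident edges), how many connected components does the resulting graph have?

1

With c gone, the remaining components are: {a, b, d, e, f, g, h, i}.
That is 1 component.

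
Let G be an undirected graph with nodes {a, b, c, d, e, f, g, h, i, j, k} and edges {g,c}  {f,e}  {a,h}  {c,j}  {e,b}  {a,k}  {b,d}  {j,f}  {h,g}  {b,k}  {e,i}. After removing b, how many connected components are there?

With b gone, the remaining components are: {d}; {a, c, e, f, g, h, i, j, k}.
That is 2 components.

2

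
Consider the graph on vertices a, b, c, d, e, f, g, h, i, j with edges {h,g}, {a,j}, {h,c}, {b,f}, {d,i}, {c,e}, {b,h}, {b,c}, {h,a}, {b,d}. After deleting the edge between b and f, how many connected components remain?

2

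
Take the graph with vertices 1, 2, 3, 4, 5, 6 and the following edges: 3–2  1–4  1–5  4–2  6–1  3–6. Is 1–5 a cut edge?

Yes

Removing 1–5 leaves no path between 1 and 5: the component count goes from 1 to 2. So it is a bridge.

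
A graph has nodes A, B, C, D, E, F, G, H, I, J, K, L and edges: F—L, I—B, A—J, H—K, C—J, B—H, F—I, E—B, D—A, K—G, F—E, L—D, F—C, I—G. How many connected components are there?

1

Starting from A we can reach A, B, C, D, E, F, G, H, I, J, K, L. That is one component of size 12.
Total: 1 component.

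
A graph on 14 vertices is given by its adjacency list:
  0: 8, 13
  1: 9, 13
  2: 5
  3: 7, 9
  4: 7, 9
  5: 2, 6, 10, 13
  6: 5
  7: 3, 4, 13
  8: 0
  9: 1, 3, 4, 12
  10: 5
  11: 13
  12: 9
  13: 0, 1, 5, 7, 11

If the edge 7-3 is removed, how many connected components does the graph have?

1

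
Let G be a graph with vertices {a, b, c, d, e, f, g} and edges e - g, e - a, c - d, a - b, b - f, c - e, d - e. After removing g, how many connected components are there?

1

With g gone, the remaining components are: {a, b, c, d, e, f}.
That is 1 component.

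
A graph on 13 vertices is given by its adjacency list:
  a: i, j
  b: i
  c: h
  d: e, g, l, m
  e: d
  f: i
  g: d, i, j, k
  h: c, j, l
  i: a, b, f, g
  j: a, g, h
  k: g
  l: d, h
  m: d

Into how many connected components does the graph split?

1

Starting from a we can reach a, b, c, d, e, f, g, h, i, j, k, l, m. That is one component of size 13.
Total: 1 component.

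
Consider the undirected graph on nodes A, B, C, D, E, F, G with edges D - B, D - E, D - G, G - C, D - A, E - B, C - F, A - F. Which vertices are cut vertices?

D

Removing D increases the component count from 1 to 2, so D is a cut vertex.
By contrast removing E leaves 1 component; it is not a cut vertex. No other vertex is a cut vertex either.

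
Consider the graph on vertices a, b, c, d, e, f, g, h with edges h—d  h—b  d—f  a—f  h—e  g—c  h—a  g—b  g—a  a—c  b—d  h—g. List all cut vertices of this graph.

h

Removing h increases the component count from 1 to 2, so h is a cut vertex.
By contrast removing d leaves 1 component; it is not a cut vertex. No other vertex is a cut vertex either.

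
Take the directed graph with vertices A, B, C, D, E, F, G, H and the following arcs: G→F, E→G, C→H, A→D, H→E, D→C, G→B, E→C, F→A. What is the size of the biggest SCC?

7

{A, C, D, E, F, G, H} are all mutually reachable — one SCC of size 7.
{B} is an SCC by itself.
The largest has 7 vertices.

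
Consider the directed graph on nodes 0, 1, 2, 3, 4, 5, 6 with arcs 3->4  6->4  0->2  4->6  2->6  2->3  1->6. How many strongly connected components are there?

{4, 6} are all mutually reachable — one SCC of size 2.
{0} is an SCC by itself.
{3} is an SCC by itself.
{2} is an SCC by itself.
{5} is an SCC by itself.
(and 1 more singleton SCC)
That gives 6 strongly connected components.

6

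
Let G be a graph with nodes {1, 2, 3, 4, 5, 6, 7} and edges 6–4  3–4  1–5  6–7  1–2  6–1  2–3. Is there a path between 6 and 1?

From 6 we can reach 1, 2, 3, 4, 5, 6, 7, which includes 1.

Yes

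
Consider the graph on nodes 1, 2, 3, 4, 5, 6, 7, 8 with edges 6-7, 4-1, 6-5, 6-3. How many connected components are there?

2 is isolated — a component by itself.
8 is isolated — a component by itself.
Starting from 1 we can reach 1, 4. That is one component of size 2.
Starting from 3 we can reach 3, 5, 6, 7. That is one component of size 4.
Total: 4 components.

4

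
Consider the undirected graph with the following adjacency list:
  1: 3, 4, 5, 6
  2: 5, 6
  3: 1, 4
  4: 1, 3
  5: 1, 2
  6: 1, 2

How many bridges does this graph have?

The edges on the cycle 1-4-3-1 are not bridges since each lies on that cycle.
Every edge lies on some cycle, so there are no bridges.

0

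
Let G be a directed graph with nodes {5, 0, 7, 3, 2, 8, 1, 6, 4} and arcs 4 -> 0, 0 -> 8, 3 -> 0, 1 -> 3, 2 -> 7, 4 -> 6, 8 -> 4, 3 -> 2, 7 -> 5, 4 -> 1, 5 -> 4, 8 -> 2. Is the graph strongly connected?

No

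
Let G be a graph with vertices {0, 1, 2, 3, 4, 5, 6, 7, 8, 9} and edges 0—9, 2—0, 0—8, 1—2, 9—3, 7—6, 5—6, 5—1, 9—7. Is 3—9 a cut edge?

Yes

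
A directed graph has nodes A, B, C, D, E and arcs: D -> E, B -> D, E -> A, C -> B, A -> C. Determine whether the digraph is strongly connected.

From D we can reach every vertex (A, B, C, D, E), and every vertex can reach D (A, B, C, D, E). So the whole graph is one strongly connected component.

Yes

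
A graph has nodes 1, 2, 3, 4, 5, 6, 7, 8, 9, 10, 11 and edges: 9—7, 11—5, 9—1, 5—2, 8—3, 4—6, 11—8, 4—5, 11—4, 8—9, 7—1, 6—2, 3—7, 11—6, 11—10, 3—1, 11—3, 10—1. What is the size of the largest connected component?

Starting from 1 we can reach 1, 2, 3, 4, 5, 6, 7, 8, 9, 10, 11. That is one component of size 11.
The largest has 11 vertices.

11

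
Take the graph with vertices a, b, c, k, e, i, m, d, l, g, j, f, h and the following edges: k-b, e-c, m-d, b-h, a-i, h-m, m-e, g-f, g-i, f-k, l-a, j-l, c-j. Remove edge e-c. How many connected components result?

e and c are still connected via e-m-h-b-k-f-g-i-a-l-j-c, so the component count stays at 1.

1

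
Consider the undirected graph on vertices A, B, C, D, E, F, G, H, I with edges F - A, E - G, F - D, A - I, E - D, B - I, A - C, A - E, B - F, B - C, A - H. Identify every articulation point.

Removing A increases the component count from 1 to 2, so A is a cut vertex.
Removing E increases the component count from 1 to 2, so E is a cut vertex.
By contrast removing G leaves 1 component; it is not a cut vertex. No other vertex is a cut vertex either.

A, E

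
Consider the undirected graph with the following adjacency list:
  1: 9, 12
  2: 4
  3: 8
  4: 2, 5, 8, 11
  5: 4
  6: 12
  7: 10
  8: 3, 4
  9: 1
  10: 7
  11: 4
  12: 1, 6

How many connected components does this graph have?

Starting from 7 we can reach 7, 10. That is one component of size 2.
Starting from 1 we can reach 1, 6, 9, 12. That is one component of size 4.
Starting from 2 we can reach 2, 3, 4, 5, 8, 11. That is one component of size 6.
Total: 3 components.

3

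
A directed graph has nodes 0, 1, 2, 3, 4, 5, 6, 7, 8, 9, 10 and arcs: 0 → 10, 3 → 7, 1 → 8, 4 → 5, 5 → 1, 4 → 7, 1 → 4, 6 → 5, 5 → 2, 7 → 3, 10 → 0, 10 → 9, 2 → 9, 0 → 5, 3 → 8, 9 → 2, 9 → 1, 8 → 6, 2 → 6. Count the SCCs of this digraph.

{1, 2, 3, 4, 5, 6, 7, 8, 9} are all mutually reachable — one SCC of size 9.
{0, 10} are all mutually reachable — one SCC of size 2.
That gives 2 strongly connected components.

2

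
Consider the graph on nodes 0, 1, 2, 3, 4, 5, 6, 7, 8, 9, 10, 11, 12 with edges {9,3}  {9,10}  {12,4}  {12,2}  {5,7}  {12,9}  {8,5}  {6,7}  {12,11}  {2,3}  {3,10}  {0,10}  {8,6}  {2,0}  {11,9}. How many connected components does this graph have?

3

1 is isolated — a component by itself.
Starting from 5 we can reach 5, 6, 7, 8. That is one component of size 4.
Starting from 0 we can reach 0, 2, 3, 4, 9, 10, 11, 12. That is one component of size 8.
Total: 3 components.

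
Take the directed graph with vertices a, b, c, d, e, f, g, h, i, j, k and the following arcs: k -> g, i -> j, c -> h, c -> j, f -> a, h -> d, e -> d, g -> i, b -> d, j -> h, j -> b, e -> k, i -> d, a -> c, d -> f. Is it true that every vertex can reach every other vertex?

There is no directed path from i to e, so the graph is not strongly connected.

No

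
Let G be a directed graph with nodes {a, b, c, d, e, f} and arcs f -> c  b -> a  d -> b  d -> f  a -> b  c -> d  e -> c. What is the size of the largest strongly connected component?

{c, d, f} are all mutually reachable — one SCC of size 3.
{a, b} are all mutually reachable — one SCC of size 2.
{e} is an SCC by itself.
The largest has 3 vertices.

3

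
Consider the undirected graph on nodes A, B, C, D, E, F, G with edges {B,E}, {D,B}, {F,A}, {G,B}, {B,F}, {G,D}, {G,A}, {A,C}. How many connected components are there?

Starting from A we can reach A, B, C, D, E, F, G. That is one component of size 7.
Total: 1 component.

1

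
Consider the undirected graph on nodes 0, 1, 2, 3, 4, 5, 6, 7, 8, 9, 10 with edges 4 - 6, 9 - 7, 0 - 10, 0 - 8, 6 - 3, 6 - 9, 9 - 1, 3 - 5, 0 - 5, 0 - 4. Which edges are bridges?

The edges on the cycle 0-4-6-3-5-0 are not bridges since each lies on that cycle.
But removing 6 - 9 disconnects 6 from 9; removing 9 - 7 disconnects 9 from 7; removing 0 - 10 disconnects 0 from 10; removing 1 - 9 disconnects 1 from 9 — these are bridges.
In total 5 edges are bridges.

0-10, 0-8, 1-9, 6-9, 7-9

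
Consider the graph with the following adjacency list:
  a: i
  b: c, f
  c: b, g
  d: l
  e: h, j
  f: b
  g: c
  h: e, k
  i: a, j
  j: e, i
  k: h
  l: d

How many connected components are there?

Starting from d we can reach d, l. That is one component of size 2.
Starting from b we can reach b, c, f, g. That is one component of size 4.
Starting from a we can reach a, e, h, i, j, k. That is one component of size 6.
Total: 3 components.

3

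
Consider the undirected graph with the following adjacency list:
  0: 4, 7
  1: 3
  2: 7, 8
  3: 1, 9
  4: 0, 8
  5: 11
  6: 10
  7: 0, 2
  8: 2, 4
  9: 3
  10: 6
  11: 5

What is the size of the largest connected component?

5

Starting from 6 we can reach 6, 10. That is one component of size 2.
Starting from 5 we can reach 5, 11. That is one component of size 2.
Starting from 1 we can reach 1, 3, 9. That is one component of size 3.
Starting from 0 we can reach 0, 2, 4, 7, 8. That is one component of size 5.
The largest has 5 vertices.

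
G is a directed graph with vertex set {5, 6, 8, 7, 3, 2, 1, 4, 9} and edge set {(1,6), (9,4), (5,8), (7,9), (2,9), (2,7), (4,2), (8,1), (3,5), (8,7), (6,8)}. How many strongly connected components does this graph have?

{2, 4, 7, 9} are all mutually reachable — one SCC of size 4.
{1, 6, 8} are all mutually reachable — one SCC of size 3.
{5} is an SCC by itself.
{3} is an SCC by itself.
That gives 4 strongly connected components.

4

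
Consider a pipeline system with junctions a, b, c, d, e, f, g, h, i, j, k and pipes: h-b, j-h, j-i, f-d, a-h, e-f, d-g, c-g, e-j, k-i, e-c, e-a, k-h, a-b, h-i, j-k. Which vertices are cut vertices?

Removing e increases the component count from 1 to 2, so e is a cut vertex.
By contrast removing a leaves 1 component; it is not a cut vertex. No other vertex is a cut vertex either.

e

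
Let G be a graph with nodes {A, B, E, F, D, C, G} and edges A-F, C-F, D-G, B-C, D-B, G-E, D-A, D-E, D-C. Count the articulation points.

1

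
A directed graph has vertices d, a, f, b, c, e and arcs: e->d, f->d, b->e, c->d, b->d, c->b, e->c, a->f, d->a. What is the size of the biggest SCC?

{a, d, f} are all mutually reachable — one SCC of size 3.
{b, c, e} are all mutually reachable — one SCC of size 3.
The largest has 3 vertices.

3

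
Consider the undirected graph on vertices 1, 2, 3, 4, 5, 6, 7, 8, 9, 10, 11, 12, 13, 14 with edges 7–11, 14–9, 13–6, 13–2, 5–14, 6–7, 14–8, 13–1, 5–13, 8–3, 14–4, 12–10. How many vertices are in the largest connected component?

12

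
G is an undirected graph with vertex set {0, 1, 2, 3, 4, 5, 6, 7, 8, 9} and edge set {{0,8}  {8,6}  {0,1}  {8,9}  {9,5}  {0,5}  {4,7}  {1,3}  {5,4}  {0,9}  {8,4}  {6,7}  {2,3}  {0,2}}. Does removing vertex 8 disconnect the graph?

No

Deleting 8 leaves 1 component (was 1) (its neighbors 0, 4, 6, 9 remain connected to each other), so 8 is not a cut vertex.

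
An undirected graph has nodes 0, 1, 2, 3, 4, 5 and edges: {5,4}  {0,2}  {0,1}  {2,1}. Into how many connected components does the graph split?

3 is isolated — a component by itself.
Starting from 4 we can reach 4, 5. That is one component of size 2.
Starting from 0 we can reach 0, 1, 2. That is one component of size 3.
Total: 3 components.

3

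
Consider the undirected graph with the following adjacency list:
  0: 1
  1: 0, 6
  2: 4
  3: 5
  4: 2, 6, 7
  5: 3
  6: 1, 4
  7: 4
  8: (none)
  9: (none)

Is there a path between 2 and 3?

No

The component containing 2 is {0, 1, 2, 4, 6, 7}, and 3 is not in it.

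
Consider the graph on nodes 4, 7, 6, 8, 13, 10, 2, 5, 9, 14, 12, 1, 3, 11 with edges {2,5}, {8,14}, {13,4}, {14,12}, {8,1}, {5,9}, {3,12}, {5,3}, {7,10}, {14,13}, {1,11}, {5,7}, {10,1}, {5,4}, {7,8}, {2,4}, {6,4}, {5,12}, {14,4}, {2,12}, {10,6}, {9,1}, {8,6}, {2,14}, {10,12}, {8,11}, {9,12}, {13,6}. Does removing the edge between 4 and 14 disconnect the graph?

After removing 4–14, the path 4-2-14 still connects them, so the edge is not a bridge.

No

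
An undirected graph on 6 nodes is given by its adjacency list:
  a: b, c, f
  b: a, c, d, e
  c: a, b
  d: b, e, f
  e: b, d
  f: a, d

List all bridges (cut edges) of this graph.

The edges on the cycle b-d-e-b are not bridges since each lies on that cycle.
Every edge lies on some cycle, so there are no bridges.

none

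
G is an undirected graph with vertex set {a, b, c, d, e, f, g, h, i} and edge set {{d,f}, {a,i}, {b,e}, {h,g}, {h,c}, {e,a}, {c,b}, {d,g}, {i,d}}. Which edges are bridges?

The edges on the cycle h-c-b-e-a-i-d-g-h are not bridges since each lies on that cycle.
But removing f—d disconnects f from d — this is a bridge.

d-f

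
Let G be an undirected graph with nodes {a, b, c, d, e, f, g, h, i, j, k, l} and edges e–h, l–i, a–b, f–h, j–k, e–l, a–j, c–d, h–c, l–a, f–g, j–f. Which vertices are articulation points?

Removing a increases the component count from 1 to 2, so a is a cut vertex.
Removing c increases the component count from 1 to 2, so c is a cut vertex.
Removing f increases the component count from 1 to 2, so f is a cut vertex.
Likewise h, j, l are cut vertices.
By contrast removing e leaves 1 component; it is not a cut vertex. No other vertex is a cut vertex either.

a, c, f, h, j, l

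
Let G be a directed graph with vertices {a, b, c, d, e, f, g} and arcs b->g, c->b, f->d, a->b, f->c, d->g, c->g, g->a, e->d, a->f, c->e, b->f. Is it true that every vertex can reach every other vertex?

Yes

From d we can reach every vertex (a, b, c, d, e, f, g), and every vertex can reach d (a, b, c, d, e, f, g). So the whole graph is one strongly connected component.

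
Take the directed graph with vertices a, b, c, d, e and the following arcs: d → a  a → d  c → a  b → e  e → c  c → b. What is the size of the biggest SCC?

3

{b, c, e} are all mutually reachable — one SCC of size 3.
{a, d} are all mutually reachable — one SCC of size 2.
The largest has 3 vertices.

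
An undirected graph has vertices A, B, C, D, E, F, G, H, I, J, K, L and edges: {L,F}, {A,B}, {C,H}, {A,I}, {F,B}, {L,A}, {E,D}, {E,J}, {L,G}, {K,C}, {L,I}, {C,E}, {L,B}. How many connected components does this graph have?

2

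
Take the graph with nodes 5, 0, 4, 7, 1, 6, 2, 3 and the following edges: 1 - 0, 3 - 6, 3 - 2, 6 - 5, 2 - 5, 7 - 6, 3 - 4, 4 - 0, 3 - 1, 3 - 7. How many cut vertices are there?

1

Removing 3 increases the component count from 1 to 2, so 3 is a cut vertex.
By contrast removing 4 leaves 1 component; it is not a cut vertex. No other vertex is a cut vertex either.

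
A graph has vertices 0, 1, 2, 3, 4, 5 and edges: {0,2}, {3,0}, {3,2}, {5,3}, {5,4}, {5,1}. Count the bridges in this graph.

3

The edges on the cycle 3-0-2-3 are not bridges since each lies on that cycle.
But removing 4-5 disconnects 4 from 5; removing 3-5 disconnects 3 from 5; removing 1-5 disconnects 1 from 5 — these are bridges.
That makes 3 bridges.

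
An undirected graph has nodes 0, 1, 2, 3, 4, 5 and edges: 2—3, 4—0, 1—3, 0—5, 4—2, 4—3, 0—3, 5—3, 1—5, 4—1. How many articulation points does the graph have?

0

Removing 3, for instance, still leaves 1 component. No single vertex removal increases the component count — the graph has no articulation points.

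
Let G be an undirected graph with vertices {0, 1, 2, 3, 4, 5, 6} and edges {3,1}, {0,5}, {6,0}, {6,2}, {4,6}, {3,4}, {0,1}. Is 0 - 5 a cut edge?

Yes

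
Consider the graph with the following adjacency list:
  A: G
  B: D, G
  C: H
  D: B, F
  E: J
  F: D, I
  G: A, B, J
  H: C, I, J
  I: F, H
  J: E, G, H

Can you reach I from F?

From F we can reach A, B, C, D, E, F, G, H, I, J, which includes I.

Yes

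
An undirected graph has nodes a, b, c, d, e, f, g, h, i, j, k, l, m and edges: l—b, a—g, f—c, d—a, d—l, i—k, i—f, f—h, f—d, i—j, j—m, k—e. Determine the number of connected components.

1

Starting from a we can reach a, b, c, d, e, f, g, h, i, j, k, l, m. That is one component of size 13.
Total: 1 component.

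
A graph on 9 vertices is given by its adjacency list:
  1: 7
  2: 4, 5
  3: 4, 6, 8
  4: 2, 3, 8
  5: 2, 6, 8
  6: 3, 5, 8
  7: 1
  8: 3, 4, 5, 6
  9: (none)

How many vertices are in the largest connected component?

9 is isolated — a component by itself.
Starting from 1 we can reach 1, 7. That is one component of size 2.
Starting from 2 we can reach 2, 3, 4, 5, 6, 8. That is one component of size 6.
The largest has 6 vertices.

6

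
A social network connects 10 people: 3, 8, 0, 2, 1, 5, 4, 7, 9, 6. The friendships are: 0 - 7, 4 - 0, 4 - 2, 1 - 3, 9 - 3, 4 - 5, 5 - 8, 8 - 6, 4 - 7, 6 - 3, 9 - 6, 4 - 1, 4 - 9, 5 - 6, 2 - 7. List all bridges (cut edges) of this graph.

The edges on the cycle 4-0-7-4 are not bridges since each lies on that cycle.
Every edge lies on some cycle, so there are no bridges.

none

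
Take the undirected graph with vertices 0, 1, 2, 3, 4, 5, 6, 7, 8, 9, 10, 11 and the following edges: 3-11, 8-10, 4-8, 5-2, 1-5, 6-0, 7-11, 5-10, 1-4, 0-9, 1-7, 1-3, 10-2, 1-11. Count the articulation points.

Removing 0 increases the component count from 2 to 3, so 0 is a cut vertex.
Removing 1 increases the component count from 2 to 3, so 1 is a cut vertex.
By contrast removing 3 leaves 2 components; it is not a cut vertex. No other vertex is a cut vertex either.

2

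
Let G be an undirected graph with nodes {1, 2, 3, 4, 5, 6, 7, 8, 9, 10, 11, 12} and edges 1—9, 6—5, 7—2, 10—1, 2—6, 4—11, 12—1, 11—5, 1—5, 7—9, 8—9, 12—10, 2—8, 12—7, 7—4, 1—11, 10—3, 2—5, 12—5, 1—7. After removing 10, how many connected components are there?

With 10 gone, the remaining components are: {3}; {1, 2, 4, 5, 6, 7, 8, 9, 11, 12}.
That is 2 components.

2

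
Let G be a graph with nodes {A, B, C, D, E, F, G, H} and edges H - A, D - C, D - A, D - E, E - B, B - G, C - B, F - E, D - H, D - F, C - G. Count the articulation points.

1

Removing D increases the component count from 1 to 2, so D is a cut vertex.
By contrast removing H leaves 1 component; it is not a cut vertex. No other vertex is a cut vertex either.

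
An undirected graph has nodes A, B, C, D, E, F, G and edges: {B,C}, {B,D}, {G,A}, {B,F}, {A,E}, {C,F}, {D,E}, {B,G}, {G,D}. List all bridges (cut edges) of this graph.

The edges on the cycle B-C-F-B are not bridges since each lies on that cycle.
Every edge lies on some cycle, so there are no bridges.

none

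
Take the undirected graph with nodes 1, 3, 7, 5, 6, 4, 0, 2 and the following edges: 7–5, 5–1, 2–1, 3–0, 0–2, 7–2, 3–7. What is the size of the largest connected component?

6

6 is isolated — a component by itself.
4 is isolated — a component by itself.
Starting from 0 we can reach 0, 1, 2, 3, 5, 7. That is one component of size 6.
The largest has 6 vertices.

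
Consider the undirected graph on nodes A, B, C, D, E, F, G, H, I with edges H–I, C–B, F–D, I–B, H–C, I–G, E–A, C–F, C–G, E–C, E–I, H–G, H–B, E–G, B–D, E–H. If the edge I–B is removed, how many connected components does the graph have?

1

I and B are still connected via I-H-B, so the component count stays at 1.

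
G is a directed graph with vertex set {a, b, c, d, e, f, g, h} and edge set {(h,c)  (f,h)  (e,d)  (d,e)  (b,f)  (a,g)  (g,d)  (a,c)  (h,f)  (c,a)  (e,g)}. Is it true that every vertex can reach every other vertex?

There is no directed path from e to c, so the graph is not strongly connected.

No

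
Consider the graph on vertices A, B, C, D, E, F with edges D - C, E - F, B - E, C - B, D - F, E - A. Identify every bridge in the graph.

A-E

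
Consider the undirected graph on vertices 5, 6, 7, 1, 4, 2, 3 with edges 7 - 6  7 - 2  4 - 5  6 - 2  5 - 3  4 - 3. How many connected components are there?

3

1 is isolated — a component by itself.
Starting from 3 we can reach 3, 4, 5. That is one component of size 3.
Starting from 2 we can reach 2, 6, 7. That is one component of size 3.
Total: 3 components.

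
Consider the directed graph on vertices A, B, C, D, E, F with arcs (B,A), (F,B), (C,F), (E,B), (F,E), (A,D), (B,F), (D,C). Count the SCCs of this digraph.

{A, B, C, D, E, F} are all mutually reachable — one SCC of size 6.
That gives 1 strongly connected component.

1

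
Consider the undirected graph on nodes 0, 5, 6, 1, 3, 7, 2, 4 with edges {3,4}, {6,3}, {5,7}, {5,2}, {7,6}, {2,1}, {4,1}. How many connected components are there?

2

0 is isolated — a component by itself.
Starting from 1 we can reach 1, 2, 3, 4, 5, 6, 7. That is one component of size 7.
Total: 2 components.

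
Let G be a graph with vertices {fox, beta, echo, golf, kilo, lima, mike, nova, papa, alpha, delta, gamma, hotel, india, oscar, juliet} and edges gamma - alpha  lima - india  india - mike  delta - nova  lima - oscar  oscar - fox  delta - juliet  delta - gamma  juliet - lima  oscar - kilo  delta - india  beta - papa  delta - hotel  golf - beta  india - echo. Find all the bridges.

The edges on the cycle delta-juliet-lima-india-delta are not bridges since each lies on that cycle.
But removing kilo - oscar disconnects kilo from oscar; removing lima - oscar disconnects lima from oscar; removing golf - beta disconnects golf from beta; removing fox - oscar disconnects fox from oscar — these are bridges.
In total 11 edges are bridges.

alpha-gamma, beta-golf, beta-papa, delta-gamma, delta-hotel, delta-nova, echo-india, fox-oscar, india-mike, kilo-oscar, lima-oscar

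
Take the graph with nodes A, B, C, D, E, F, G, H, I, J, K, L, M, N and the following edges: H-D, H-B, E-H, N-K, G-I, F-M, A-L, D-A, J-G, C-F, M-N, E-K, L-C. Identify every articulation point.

G, H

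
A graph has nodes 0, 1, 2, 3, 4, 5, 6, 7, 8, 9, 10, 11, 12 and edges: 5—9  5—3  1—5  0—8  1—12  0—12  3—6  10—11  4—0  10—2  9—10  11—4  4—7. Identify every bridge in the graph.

The edges on the cycle 1-5-9-10-11-4-0-12-1 are not bridges since each lies on that cycle.
But removing 8—0 disconnects 8 from 0; removing 3—6 disconnects 3 from 6; removing 10—2 disconnects 10 from 2; removing 3—5 disconnects 3 from 5 — these are bridges.
In total 5 edges are bridges.

0-8, 10-2, 3-5, 3-6, 4-7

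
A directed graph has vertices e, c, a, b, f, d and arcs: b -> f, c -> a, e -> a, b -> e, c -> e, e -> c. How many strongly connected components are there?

5

{c, e} are all mutually reachable — one SCC of size 2.
{d} is an SCC by itself.
{b} is an SCC by itself.
{f} is an SCC by itself.
{a} is an SCC by itself.
That gives 5 strongly connected components.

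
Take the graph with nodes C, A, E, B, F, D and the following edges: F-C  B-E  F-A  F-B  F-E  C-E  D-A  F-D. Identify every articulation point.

F

Removing F increases the component count from 1 to 2, so F is a cut vertex.
By contrast removing C leaves 1 component; it is not a cut vertex. No other vertex is a cut vertex either.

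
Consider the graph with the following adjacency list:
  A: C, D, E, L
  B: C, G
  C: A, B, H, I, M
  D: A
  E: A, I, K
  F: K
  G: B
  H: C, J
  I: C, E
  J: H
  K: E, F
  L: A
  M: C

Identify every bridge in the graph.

A-D, A-L, B-C, B-G, C-H, C-M, E-K, F-K, H-J

The edges on the cycle C-A-E-I-C are not bridges since each lies on that cycle.
But removing K-E disconnects K from E; removing A-L disconnects A from L; removing B-G disconnects B from G; removing C-M disconnects C from M — these are bridges.
In total 9 edges are bridges.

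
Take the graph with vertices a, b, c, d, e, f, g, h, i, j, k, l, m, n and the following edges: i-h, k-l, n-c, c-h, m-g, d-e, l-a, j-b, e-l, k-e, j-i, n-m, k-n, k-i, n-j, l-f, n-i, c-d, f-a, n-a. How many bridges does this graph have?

The edges on the cycle k-n-c-d-e-k are not bridges since each lies on that cycle.
But removing n-m disconnects n from m; removing j-b disconnects j from b; removing g-m disconnects g from m — these are bridges.
That makes 3 bridges.

3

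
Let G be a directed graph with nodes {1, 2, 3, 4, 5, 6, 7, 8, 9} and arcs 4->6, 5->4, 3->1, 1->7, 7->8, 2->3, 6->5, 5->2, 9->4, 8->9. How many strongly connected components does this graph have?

1

{1, 2, 3, 4, 5, 6, 7, 8, 9} are all mutually reachable — one SCC of size 9.
That gives 1 strongly connected component.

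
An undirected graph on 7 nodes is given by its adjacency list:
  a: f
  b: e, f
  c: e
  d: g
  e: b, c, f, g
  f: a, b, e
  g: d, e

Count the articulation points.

3

Removing e increases the component count from 1 to 3, so e is a cut vertex.
Removing f increases the component count from 1 to 2, so f is a cut vertex.
Removing g increases the component count from 1 to 2, so g is a cut vertex.
By contrast removing c leaves 1 component; it is not a cut vertex. No other vertex is a cut vertex either.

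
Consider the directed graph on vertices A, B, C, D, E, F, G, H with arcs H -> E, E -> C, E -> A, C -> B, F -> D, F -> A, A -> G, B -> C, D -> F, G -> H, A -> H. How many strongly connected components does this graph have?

3

{A, E, G, H} are all mutually reachable — one SCC of size 4.
{D, F} are all mutually reachable — one SCC of size 2.
{B, C} are all mutually reachable — one SCC of size 2.
That gives 3 strongly connected components.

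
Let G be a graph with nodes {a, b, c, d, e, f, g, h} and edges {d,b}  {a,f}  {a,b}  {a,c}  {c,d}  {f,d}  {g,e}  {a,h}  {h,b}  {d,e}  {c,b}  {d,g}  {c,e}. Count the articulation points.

0

Removing c, for instance, still leaves 1 component. No single vertex removal increases the component count — the graph has no articulation points.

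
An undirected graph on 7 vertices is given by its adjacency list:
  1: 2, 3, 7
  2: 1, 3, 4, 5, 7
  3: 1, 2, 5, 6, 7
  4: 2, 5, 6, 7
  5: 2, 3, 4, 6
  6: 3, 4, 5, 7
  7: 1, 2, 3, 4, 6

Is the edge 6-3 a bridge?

No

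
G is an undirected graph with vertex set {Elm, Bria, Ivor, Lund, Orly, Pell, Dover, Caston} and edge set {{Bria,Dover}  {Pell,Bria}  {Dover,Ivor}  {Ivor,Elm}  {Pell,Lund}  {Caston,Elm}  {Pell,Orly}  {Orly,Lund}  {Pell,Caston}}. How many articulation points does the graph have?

1

Removing Pell increases the component count from 1 to 2, so Pell is a cut vertex.
By contrast removing Ivor leaves 1 component; it is not a cut vertex. No other vertex is a cut vertex either.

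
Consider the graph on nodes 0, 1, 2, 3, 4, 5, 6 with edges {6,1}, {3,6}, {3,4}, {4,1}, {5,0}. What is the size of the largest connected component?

4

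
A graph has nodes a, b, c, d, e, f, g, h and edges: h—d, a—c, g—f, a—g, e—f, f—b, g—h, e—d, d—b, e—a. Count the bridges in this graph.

The edges on the cycle e-a-g-h-d-e are not bridges since each lies on that cycle.
But removing a—c disconnects a from c — this is a bridge.

1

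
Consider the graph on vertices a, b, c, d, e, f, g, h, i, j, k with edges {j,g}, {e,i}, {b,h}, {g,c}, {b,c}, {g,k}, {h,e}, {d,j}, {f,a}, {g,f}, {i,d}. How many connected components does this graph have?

Starting from a we can reach a, b, c, d, e, f, g, h, i, j, k. That is one component of size 11.
Total: 1 component.

1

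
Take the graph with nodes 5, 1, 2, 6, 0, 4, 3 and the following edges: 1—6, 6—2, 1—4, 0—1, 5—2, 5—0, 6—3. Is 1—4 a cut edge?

Yes

Removing 1—4 leaves no path between 1 and 4: the component count goes from 1 to 2. So it is a bridge.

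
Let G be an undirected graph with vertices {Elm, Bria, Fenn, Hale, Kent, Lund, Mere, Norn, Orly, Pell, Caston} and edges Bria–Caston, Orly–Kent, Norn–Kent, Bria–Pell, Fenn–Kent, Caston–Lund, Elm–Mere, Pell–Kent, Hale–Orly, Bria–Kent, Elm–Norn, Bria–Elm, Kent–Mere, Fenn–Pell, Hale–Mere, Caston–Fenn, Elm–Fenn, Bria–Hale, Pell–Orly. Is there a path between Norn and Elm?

Yes

From Norn we can reach Elm, Bria, Fenn, Hale, Kent, Lund, Mere, Norn, Orly, Pell, Caston, which includes Elm.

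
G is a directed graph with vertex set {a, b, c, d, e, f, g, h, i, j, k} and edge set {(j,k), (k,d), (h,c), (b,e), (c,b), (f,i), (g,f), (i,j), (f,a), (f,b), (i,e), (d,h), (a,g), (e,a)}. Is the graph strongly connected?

From i we can reach every vertex (a, b, c, d, e, f, g, h, i, j, k), and every vertex can reach i (a, b, c, d, e, f, g, h, i, j, k). So the whole graph is one strongly connected component.

Yes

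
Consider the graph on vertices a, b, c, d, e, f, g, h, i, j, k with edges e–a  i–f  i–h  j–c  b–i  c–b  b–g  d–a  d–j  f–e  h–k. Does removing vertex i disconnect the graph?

Yes

Deleting i raises the number of components from 1 to 2, so i is a cut vertex.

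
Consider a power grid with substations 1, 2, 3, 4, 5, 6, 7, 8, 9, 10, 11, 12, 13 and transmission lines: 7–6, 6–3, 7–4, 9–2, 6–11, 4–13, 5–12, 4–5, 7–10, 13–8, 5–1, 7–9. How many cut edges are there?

removing 4–7 disconnects 4 from 7; removing 2–9 disconnects 2 from 9; removing 7–9 disconnects 7 from 9; removing 5–12 disconnects 5 from 12 — these are bridges.
In total 12 edges are bridges.

12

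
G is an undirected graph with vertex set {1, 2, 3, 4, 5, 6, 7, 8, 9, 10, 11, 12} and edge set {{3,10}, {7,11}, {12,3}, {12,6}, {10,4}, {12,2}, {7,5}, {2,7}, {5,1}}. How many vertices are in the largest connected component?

10

8 is isolated — a component by itself.
9 is isolated — a component by itself.
Starting from 1 we can reach 1, 2, 3, 4, 5, 6, 7, 10, 11, 12. That is one component of size 10.
The largest has 10 vertices.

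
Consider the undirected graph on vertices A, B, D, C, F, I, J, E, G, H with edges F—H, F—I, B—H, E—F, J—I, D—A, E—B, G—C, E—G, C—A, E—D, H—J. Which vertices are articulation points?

Removing E increases the component count from 1 to 2, so E is a cut vertex.
By contrast removing B leaves 1 component; it is not a cut vertex. No other vertex is a cut vertex either.

E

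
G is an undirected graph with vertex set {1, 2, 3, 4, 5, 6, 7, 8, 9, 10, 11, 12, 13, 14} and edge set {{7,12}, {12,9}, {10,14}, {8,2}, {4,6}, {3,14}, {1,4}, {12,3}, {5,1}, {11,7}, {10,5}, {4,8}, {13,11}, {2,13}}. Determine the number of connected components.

1

Starting from 1 we can reach 1, 2, 3, 4, 5, 6, 7, 8, 9, 10, 11, 12, 13, 14. That is one component of size 14.
Total: 1 component.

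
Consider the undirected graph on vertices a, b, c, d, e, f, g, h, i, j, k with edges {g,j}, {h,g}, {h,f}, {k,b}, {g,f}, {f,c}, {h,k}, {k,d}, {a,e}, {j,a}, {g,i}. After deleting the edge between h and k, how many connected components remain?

Before removal there is 1 component.
h—k is a bridge — removing it separates h's side from k's side.
After removal: 2 components.

2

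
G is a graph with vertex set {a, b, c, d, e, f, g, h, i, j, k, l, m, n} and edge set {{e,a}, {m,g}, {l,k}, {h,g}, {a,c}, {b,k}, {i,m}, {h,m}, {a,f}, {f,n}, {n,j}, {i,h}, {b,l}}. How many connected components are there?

d is isolated — a component by itself.
Starting from b we can reach b, k, l. That is one component of size 3.
Starting from g we can reach g, h, i, m. That is one component of size 4.
Starting from a we can reach a, c, e, f, j, n. That is one component of size 6.
Total: 4 components.

4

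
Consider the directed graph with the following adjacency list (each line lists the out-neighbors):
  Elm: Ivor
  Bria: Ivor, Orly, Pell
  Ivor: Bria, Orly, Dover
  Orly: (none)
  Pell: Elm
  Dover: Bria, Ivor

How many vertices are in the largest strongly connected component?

{Elm, Bria, Ivor, Pell, Dover} are all mutually reachable — one SCC of size 5.
{Orly} is an SCC by itself.
The largest has 5 vertices.

5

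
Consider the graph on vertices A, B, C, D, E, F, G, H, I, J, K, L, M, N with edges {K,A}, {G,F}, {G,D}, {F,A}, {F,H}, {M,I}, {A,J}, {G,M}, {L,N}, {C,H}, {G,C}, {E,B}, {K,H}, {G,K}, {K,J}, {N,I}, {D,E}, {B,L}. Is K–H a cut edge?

After removing K–H, the path K-G-F-H still connects them, so the edge is not a bridge.

No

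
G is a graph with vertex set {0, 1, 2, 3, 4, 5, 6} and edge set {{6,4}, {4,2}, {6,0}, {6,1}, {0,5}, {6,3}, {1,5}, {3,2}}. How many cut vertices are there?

1

Removing 6 increases the component count from 1 to 2, so 6 is a cut vertex.
By contrast removing 4 leaves 1 component; it is not a cut vertex. No other vertex is a cut vertex either.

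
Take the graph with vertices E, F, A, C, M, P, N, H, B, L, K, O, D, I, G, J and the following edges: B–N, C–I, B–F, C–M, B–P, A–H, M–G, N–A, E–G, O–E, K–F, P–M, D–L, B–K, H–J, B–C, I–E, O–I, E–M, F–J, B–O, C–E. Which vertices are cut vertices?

B

Removing B increases the component count from 2 to 3, so B is a cut vertex.
By contrast removing L leaves 2 components; it is not a cut vertex. No other vertex is a cut vertex either.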